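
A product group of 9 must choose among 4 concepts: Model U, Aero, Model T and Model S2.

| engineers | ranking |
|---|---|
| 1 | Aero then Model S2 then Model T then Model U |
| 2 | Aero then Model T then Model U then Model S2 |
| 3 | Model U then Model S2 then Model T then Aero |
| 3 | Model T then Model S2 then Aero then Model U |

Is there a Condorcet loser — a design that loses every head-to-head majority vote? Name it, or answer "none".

none

Head-to-head results (9 engineers):
Model U vs Aero: Aero wins 6–3.
Model U vs Model T: Model T, 6–3.
Model U vs Model S2: Model U wins 5–4.
Aero vs Model T: Model T wins 6–3.
Aero vs Model S2: Aero is ranked higher on 1+2 = 3 ballots, Model S2 on 6. Model S2 wins 6–3.
Model T vs Model S2: 5 to 4, Model T.
Every design wins at least one matchup (Model U beats Model S2; Aero beats Model U; Model T beats Model U; Model S2 beats Aero), so there is no Condorcet loser.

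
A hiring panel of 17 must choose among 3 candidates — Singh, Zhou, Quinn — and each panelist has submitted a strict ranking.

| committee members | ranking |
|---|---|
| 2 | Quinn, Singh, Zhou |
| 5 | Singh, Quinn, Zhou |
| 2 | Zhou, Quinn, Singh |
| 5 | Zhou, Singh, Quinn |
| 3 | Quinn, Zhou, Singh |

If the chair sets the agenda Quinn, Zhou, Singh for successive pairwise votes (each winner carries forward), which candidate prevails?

Round 1: Quinn vs Zhou — 10–7, Quinn advances.
Round 2: Quinn vs Singh — 7–10, Singh advances.
The agenda winner is Singh.

Singh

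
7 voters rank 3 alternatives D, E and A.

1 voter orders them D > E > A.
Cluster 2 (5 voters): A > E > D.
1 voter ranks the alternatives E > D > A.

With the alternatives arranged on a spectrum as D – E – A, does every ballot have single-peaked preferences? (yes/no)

Axis positions: D=1, E=2, A=3.
Cluster 1 (peak D at position 1): ranking walks positions 1-2-3, expanding outward from the peak — single-peaked.
Cluster 2 (peak A at position 3): ranking walks positions 3-2-1, expanding outward from the peak — single-peaked.
Cluster 3 (peak E at position 2): ranking walks positions 2-1-3, expanding outward from the peak — single-peaked.
Every ranking is single-peaked on this axis.

yes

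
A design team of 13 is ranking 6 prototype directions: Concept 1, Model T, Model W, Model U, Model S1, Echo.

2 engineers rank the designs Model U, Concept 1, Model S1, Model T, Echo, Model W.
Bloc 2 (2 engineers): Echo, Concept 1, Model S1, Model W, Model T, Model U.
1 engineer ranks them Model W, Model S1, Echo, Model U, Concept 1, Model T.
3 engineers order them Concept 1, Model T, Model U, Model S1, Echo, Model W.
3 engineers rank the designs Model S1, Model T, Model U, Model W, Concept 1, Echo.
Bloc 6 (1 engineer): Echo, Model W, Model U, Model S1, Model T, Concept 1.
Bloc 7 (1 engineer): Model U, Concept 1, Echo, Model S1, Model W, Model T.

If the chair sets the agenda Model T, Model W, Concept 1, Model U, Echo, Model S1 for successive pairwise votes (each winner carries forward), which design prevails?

Model U

Round 1: Model T vs Model W — 8–5, Model T advances.
Round 2: Model T vs Concept 1 — 4–9, Concept 1 advances.
Round 3: Concept 1 vs Model U — 5–8, Model U advances.
Round 4: Model U vs Echo — 9–4, Model U advances.
Round 5: Model U vs Model S1 — 7–6, Model U advances.
Model U survives the agenda.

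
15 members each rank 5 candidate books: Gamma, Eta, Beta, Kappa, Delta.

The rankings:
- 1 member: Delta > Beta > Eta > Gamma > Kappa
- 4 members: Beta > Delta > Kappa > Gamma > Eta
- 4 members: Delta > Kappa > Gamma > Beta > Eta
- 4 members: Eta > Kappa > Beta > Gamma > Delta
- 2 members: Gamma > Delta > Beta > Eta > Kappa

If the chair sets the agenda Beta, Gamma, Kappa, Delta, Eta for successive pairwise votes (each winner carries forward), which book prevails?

Delta

Round 1: Beta vs Gamma — 9–6, Beta advances.
Round 2: Beta vs Kappa — 7–8, Kappa advances.
Round 3: Kappa vs Delta — 4–11, Delta advances.
Round 4: Delta vs Eta — 11–4, Delta advances.
The agenda winner is Delta.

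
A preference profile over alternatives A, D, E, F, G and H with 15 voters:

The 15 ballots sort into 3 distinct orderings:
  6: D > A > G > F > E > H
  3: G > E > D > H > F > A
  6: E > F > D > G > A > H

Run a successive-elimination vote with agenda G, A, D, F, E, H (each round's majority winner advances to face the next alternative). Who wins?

Round 1: G vs A — 9–6, G advances.
Round 2: G vs D — 3–12, D advances.
Round 3: D vs F — 9–6, D advances.
Round 4: D vs E — 6–9, E advances.
Round 5: E vs H — 15–0, E advances.
The agenda winner is E.

E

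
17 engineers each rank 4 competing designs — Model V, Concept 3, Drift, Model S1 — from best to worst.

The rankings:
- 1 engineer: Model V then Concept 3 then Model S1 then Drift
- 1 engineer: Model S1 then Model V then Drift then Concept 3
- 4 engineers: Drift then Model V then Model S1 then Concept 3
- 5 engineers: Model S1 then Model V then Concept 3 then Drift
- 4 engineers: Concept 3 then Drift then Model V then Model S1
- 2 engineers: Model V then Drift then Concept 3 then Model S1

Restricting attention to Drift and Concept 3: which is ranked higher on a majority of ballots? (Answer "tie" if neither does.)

Concept 3

Ballots ranking Drift above Concept 3: 1 + 4 + 2 = 7.
Ballots ranking Concept 3 above Drift: 17 − 7 = 10.
Concept 3 wins the head-to-head 10–7.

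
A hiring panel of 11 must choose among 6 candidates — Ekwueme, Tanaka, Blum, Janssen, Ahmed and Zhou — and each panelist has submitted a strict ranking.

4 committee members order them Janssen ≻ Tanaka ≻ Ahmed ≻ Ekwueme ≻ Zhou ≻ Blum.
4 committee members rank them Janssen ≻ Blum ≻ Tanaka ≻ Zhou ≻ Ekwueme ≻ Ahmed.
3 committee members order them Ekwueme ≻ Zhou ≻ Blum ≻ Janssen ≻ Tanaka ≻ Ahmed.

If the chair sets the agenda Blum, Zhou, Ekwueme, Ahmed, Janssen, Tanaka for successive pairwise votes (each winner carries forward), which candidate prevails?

Round 1: Blum vs Zhou — 4–7, Zhou advances.
Round 2: Zhou vs Ekwueme — 4–7, Ekwueme advances.
Round 3: Ekwueme vs Ahmed — 7–4, Ekwueme advances.
Round 4: Ekwueme vs Janssen — 3–8, Janssen advances.
Round 5: Janssen vs Tanaka — 11–0, Janssen advances.
Janssen survives the agenda.

Janssen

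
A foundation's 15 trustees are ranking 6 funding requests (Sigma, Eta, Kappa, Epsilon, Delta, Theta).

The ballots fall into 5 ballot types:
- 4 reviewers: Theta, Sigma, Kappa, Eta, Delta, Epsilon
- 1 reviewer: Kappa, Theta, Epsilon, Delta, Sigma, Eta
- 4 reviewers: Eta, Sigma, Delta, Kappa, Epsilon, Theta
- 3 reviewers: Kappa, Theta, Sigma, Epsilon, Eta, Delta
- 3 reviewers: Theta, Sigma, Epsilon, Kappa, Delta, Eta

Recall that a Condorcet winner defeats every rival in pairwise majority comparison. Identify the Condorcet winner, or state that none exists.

Pairwise majorities:
Sigma vs Eta: Sigma, 11–4.
Sigma–Kappa: Sigma 11–4.
Sigma vs Epsilon: 4+4+3+3 = 14 for Sigma, 1 for Epsilon — Sigma by 14–1.
Sigma vs Delta: Sigma wins 14–1.
Sigma vs Theta: 4 for Sigma, 11 for Theta — Theta by 11–4.
Eta vs Kappa: Kappa wins 11–4.
Eta vs Epsilon: Eta wins 8–7.
Eta–Delta: Eta 11–4.
Eta vs Theta: Theta wins 11–4.
Kappa–Epsilon: Kappa 12–3.
Kappa vs Delta: 11 to 4, Kappa.
Kappa vs Theta: Kappa, 8–7.
Epsilon vs Delta: 1+3+3 = 7 for Epsilon, 8 for Delta — Delta by 8–7.
Epsilon vs Theta: 4 to 11, Theta.
Delta vs Theta: Delta preferred on 4 ballots; Theta wins 11–4.
No project is unbeaten: Sigma loses to Theta; Eta loses to Sigma; Kappa loses to Sigma; Epsilon loses to Sigma; Delta loses to Sigma; Theta loses to Kappa. In particular Sigma → Kappa → Theta → Sigma is a majority cycle — no Condorcet winner exists.

none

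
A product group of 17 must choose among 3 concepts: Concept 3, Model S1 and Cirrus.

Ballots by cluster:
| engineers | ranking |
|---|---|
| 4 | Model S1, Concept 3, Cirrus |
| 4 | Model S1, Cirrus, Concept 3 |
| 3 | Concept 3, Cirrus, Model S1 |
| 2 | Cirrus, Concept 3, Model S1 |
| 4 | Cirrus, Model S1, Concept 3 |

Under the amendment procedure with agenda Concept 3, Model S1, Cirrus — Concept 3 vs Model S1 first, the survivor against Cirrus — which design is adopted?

Cirrus

Round 1: Concept 3 vs Model S1 — 5–12, Model S1 advances.
Round 2: Model S1 vs Cirrus — 8–9, Cirrus advances.
Cirrus survives the agenda.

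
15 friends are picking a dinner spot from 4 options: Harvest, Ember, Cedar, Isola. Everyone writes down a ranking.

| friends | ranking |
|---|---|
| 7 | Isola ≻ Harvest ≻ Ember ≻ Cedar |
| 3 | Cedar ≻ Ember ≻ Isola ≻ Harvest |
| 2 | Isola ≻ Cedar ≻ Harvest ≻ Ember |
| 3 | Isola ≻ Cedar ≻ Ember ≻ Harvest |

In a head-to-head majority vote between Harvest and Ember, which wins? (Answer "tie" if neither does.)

Ballots ranking Harvest above Ember: 7 + 2 = 9.
Ballots ranking Ember above Harvest: 15 − 9 = 6.
Harvest wins the head-to-head 9–6.

Harvest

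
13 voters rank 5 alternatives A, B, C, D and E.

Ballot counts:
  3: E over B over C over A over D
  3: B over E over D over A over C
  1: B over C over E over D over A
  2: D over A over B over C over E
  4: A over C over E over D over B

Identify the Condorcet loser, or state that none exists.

Head-to-head results (13 voters):
A vs B: A preferred on 2+4 = 6 ballots; B wins 7–6.
A–C: A 9–4.
A vs D: A, 7–6.
A vs E: E, 7–6.
B vs C: B is ranked higher on 3+3+1+2 = 9 ballots, C on 4. B wins 9–4.
B vs D: B wins 7–6.
B–E: E 7–6.
C vs D: C wins 8–5.
C–E: C 7–6.
D vs E: D preferred on 2 ballots; E wins 11–2.
D loses to every other alternative — it is the Condorcet loser.

D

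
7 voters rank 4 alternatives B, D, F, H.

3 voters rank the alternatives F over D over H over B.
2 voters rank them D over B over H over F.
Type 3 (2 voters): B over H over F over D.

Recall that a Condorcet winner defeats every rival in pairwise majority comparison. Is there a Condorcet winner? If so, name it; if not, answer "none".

Pairwise majorities:
B vs D: D, 5–2.
B vs F: B, 4–3.
B vs H: B, 4–3.
D–F: F 5–2.
D vs H: D wins 5–2.
F–H: H 4–3.
No alternative is unbeaten: B loses to D; D loses to F; F loses to B; H loses to B. In particular B > F > D > B is a majority cycle — no Condorcet winner exists.

none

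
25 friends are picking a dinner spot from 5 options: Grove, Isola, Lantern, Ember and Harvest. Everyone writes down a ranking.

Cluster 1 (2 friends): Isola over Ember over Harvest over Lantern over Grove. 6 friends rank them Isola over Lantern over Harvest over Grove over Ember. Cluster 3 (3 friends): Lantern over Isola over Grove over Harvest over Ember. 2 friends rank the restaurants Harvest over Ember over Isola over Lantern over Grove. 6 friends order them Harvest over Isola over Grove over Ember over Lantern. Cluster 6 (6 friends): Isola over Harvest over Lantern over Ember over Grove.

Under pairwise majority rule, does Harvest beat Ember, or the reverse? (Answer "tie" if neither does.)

Harvest

Ballots ranking Harvest above Ember: 6 + 3 + 2 + 6 + 6 = 23.
Ballots ranking Ember above Harvest: 25 − 23 = 2.
Harvest wins the head-to-head 23–2.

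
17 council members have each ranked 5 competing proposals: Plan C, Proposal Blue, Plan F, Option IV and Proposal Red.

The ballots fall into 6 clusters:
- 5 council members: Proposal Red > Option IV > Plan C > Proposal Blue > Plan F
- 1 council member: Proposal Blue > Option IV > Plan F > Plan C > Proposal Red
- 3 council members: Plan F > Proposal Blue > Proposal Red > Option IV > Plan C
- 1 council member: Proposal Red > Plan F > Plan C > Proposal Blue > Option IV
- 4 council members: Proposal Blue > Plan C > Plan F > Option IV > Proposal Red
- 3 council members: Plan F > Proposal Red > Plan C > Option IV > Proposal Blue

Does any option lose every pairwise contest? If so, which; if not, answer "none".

none

Head-to-head results (17 council members):
Plan C vs Proposal Blue: Plan C is ranked higher on 5+1+3 = 9 ballots, Proposal Blue on 8. Plan C wins 9–8.
Plan C vs Plan F: Plan C is ranked higher on 5+4 = 9 ballots, Plan F on 8. Plan C wins 9–8.
Plan C vs Option IV: 8 to 9, Option IV.
Plan C vs Proposal Red: 5 to 12, Proposal Red.
Proposal Blue vs Plan F: 5+1+4 = 10 for Proposal Blue, 7 for Plan F — Proposal Blue by 10–7.
Proposal Blue vs Option IV: Proposal Blue preferred on 1+3+1+4 = 9 ballots; Proposal Blue wins 9–8.
Proposal Blue–Proposal Red: Proposal Red 9–8.
Plan F vs Option IV: Plan F, 11–6.
Plan F vs Proposal Red: 1+3+4+3 = 11 for Plan F, 6 for Proposal Red — Plan F by 11–6.
Option IV vs Proposal Red: 5 to 12, Proposal Red.
Every option wins at least one matchup (Plan C beats Proposal Blue; Proposal Blue beats Plan F; Plan F beats Option IV; Option IV beats Plan C; Proposal Red beats Plan C), so there is no Condorcet loser.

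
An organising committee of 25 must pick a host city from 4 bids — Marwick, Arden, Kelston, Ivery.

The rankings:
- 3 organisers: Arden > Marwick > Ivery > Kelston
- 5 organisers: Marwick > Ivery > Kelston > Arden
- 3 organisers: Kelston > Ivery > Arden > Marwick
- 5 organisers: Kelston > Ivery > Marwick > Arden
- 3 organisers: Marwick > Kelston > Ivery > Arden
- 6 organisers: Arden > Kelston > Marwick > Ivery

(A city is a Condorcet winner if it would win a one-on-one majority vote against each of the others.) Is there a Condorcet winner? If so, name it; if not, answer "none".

Kelston

Head-to-head results (25 organisers):
Marwick vs Arden: Marwick wins 13–12.
Marwick vs Kelston: Kelston, 14–11.
Marwick vs Ivery: Marwick wins 17–8.
Arden vs Kelston: Kelston, 16–9.
Arden vs Ivery: Ivery wins 16–9.
Kelston vs Ivery: Kelston wins 17–8.
Kelston wins every pairwise contest, so Kelston is the Condorcet winner.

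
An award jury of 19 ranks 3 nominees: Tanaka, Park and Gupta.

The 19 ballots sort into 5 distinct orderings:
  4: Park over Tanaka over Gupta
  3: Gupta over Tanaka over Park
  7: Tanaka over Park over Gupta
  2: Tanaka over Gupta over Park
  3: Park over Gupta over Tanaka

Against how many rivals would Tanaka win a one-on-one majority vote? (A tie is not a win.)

Tanaka against each rival (19 jurors):
Tanaka vs Park: 12 to 7, Tanaka.
Tanaka vs Gupta: 13 to 6, Tanaka.
Tanaka beats Park, Gupta — 2 pairwise wins.

2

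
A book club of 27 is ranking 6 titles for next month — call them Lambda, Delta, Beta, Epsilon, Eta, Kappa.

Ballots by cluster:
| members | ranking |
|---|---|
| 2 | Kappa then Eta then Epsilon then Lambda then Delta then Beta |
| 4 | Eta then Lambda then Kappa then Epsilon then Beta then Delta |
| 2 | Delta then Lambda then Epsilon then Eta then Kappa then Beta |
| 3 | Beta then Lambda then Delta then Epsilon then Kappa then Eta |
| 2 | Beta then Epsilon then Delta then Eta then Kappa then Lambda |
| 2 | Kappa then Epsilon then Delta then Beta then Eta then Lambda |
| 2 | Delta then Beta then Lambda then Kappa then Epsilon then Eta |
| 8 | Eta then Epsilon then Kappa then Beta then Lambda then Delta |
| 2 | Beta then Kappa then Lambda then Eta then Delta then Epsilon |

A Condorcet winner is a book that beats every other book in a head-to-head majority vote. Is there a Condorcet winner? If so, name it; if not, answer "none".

Head-to-head results (27 members):
Lambda vs Delta: Lambda wins 19–8.
Lambda–Beta: Beta 19–8.
Lambda vs Epsilon: Epsilon wins 14–13.
Lambda vs Eta: Eta wins 18–9.
Lambda–Kappa: Kappa 16–11.
Delta–Beta: Beta 19–8.
Delta vs Epsilon: Epsilon wins 18–9.
Delta vs Eta: Eta, 16–11.
Delta vs Kappa: Kappa wins 18–9.
Beta vs Epsilon: Epsilon wins 18–9.
Beta vs Eta: Eta, 16–11.
Beta vs Kappa: Kappa, 18–9.
Epsilon–Eta: Eta 16–11.
Epsilon vs Kappa: Epsilon, 15–12.
Eta–Kappa: Eta 16–11.
Eta wins every pairwise contest, so Eta is the Condorcet winner.

Eta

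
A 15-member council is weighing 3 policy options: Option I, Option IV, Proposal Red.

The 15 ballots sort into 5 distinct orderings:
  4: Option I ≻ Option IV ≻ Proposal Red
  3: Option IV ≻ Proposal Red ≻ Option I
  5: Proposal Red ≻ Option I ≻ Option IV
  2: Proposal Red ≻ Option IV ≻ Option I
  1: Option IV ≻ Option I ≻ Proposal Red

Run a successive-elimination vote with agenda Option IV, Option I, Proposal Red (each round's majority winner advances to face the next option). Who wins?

Round 1: Option IV vs Option I — 6–9, Option I advances.
Round 2: Option I vs Proposal Red — 5–10, Proposal Red advances.
The agenda winner is Proposal Red.

Proposal Red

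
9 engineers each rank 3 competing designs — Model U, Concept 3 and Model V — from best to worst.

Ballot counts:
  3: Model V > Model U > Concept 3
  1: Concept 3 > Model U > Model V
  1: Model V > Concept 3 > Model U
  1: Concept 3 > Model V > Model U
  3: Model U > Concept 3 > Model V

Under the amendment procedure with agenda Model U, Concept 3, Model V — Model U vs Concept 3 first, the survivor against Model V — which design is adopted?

Model V

Round 1: Model U vs Concept 3 — 6–3, Model U advances.
Round 2: Model U vs Model V — 4–5, Model V advances.
Model V survives the agenda.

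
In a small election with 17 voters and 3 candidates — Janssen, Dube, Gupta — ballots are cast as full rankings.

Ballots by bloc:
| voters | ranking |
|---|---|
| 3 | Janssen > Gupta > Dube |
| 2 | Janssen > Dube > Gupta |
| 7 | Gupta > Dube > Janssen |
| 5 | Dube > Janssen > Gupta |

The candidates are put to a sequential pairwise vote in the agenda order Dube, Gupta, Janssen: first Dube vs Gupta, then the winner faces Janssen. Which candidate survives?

Round 1: Dube vs Gupta — 7–10, Gupta advances.
Round 2: Gupta vs Janssen — 7–10, Janssen advances.
The agenda winner is Janssen.

Janssen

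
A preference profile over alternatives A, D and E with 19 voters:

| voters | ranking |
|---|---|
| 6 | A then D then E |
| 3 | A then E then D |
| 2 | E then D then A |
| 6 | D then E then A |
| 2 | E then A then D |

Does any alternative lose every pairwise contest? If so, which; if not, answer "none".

Head-to-head results (19 voters):
A vs D: A preferred on 6+3+2 = 11 ballots; A wins 11–8.
A vs E: E wins 10–9.
D vs E: 6+6 = 12 for D, 7 for E — D by 12–7.
No alternative is winless: A beats D; D beats E; E beats A. There is no Condorcet loser.

none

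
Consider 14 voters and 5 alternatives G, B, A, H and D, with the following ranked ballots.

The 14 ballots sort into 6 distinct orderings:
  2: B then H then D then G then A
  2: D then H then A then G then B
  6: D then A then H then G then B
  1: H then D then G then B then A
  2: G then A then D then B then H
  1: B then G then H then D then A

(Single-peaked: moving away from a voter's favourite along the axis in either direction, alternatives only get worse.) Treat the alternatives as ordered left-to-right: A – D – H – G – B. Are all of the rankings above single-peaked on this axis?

no

Axis positions: A=1, D=2, H=3, G=4, B=5.
Faction 1: ranking walks positions 5-3-2-4-1; H is ranked above G even though G lies between H and the peak B on the axis — preferences dip and rise again. Not single-peaked.
Faction 2 (peak D at position 2): ranking walks positions 2-3-1-4-5, expanding outward from the peak — single-peaked.
Faction 3 (peak D at position 2): ranking walks positions 2-1-3-4-5, expanding outward from the peak — single-peaked.
Faction 4 (peak H at position 3): ranking walks positions 3-2-4-5-1, expanding outward from the peak — single-peaked.
Faction 5: ranking walks positions 4-1-2-5-3; A is ranked above H even though H lies between A and the peak G on the axis — preferences dip and rise again. Not single-peaked.
Faction 6 (peak B at position 5): ranking walks positions 5-4-3-2-1, expanding outward from the peak — single-peaked.
Faction 1 violates single-peakedness, so the profile is not single-peaked on this axis.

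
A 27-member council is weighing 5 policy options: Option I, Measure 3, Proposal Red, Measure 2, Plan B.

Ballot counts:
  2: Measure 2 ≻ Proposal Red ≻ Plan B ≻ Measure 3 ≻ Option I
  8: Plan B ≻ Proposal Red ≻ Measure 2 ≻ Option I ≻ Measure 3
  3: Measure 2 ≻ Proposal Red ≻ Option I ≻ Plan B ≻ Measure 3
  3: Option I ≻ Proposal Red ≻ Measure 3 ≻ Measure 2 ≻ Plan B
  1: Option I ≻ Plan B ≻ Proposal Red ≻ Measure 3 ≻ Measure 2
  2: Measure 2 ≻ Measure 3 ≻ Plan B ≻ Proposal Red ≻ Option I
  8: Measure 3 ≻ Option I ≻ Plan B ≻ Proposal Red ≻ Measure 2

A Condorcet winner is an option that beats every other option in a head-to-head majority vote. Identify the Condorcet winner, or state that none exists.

none

Check each pair by majority over 27 ballots:
Option I vs Measure 3: Option I is ranked higher on 8+3+3+1 = 15 ballots, Measure 3 on 12. Option I wins 15–12.
Option I vs Proposal Red: 3+1+8 = 12 for Option I, 15 for Proposal Red — Proposal Red by 15–12.
Option I vs Measure 2: 3+1+8 = 12 for Option I, 15 for Measure 2 — Measure 2 by 15–12.
Option I vs Plan B: 3+3+1+8 = 15 for Option I, 12 for Plan B — Option I by 15–12.
Measure 3 vs Proposal Red: Measure 3 preferred on 2+8 = 10 ballots; Proposal Red wins 17–10.
Measure 3 vs Measure 2: 12 to 15, Measure 2.
Measure 3 vs Plan B: Measure 3 is ranked higher on 3+2+8 = 13 ballots, Plan B on 14. Plan B wins 14–13.
Proposal Red vs Measure 2: 8+3+1+8 = 20 for Proposal Red, 7 for Measure 2 — Proposal Red by 20–7.
Proposal Red vs Plan B: Proposal Red is ranked higher on 2+3+3 = 8 ballots, Plan B on 19. Plan B wins 19–8.
Measure 2 vs Plan B: 2+3+3+2 = 10 for Measure 2, 17 for Plan B — Plan B by 17–10.
Every option loses at least once (Option I loses to Proposal Red; Measure 3 loses to Option I; Proposal Red loses to Plan B; Measure 2 loses to Proposal Red; Plan B loses to Option I). The majority relation contains the cycle Option I → Plan B → Proposal Red → Option I, so there is no Condorcet winner.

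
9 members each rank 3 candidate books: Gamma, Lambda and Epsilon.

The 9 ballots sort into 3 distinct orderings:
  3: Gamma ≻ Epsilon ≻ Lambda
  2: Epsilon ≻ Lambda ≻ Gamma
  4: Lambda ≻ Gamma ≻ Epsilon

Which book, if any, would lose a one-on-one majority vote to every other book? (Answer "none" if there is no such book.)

none

Head-to-head results (9 members):
Gamma vs Lambda: Lambda wins 6–3.
Gamma vs Epsilon: 7 to 2, Gamma.
Lambda–Epsilon: Epsilon 5–4.
Every book wins at least one matchup (Gamma beats Epsilon; Lambda beats Gamma; Epsilon beats Lambda), so there is no Condorcet loser.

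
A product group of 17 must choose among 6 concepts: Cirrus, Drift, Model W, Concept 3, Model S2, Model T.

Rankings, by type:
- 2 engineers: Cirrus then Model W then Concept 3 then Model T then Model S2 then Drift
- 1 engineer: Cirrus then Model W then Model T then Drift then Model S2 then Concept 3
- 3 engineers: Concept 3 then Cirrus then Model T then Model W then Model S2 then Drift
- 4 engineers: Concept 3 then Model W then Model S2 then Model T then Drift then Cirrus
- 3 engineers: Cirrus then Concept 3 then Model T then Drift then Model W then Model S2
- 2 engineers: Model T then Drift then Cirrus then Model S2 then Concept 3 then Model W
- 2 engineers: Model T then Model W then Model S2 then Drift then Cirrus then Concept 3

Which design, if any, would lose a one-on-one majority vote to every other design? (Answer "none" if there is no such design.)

Drift

Pairwise majorities:
Cirrus vs Drift: 2+1+3+3 = 9 for Cirrus, 8 for Drift — Cirrus by 9–8.
Cirrus vs Model W: 2+1+3+3+2 = 11 for Cirrus, 6 for Model W — Cirrus by 11–6.
Cirrus–Concept 3: Cirrus 10–7.
Cirrus vs Model S2: Cirrus, 11–6.
Cirrus vs Model T: Cirrus wins 9–8.
Drift vs Model W: 3+2 = 5 for Drift, 12 for Model W — Model W by 12–5.
Drift vs Concept 3: Drift is ranked higher on 1+2+2 = 5 ballots, Concept 3 on 12. Concept 3 wins 12–5.
Drift vs Model S2: 1+3+2 = 6 for Drift, 11 for Model S2 — Model S2 by 11–6.
Drift vs Model T: Drift is ranked higher on 0 ballots, Model T on 17. Model T wins 17–0.
Model W–Concept 3: Concept 3 12–5.
Model W vs Model S2: Model W preferred on 2+1+3+4+3+2 = 15 ballots; Model W wins 15–2.
Model W vs Model T: Model W preferred on 2+1+4 = 7 ballots; Model T wins 10–7.
Concept 3 vs Model S2: 2+3+4+3 = 12 for Concept 3, 5 for Model S2 — Concept 3 by 12–5.
Concept 3 vs Model T: Concept 3 is ranked higher on 2+3+4+3 = 12 ballots, Model T on 5. Concept 3 wins 12–5.
Model S2 vs Model T: Model T, 13–4.
Drift is beaten in every head-to-head and is the Condorcet loser.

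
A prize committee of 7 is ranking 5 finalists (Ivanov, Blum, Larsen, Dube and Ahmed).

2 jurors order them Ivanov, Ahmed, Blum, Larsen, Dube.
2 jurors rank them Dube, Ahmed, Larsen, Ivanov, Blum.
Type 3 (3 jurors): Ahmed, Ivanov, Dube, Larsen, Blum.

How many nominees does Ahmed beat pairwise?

4

Ahmed against each rival (7 jurors):
Ahmed vs Ivanov: Ahmed, 5–2.
Ahmed vs Blum: 2+2+3 = 7 for Ahmed, 0 for Blum — Ahmed by 7–0.
Ahmed vs Larsen: 7 to 0, Ahmed.
Ahmed–Dube: Ahmed 5–2.
Ahmed beats Ivanov, Blum, Larsen, Dube — 4 pairwise wins.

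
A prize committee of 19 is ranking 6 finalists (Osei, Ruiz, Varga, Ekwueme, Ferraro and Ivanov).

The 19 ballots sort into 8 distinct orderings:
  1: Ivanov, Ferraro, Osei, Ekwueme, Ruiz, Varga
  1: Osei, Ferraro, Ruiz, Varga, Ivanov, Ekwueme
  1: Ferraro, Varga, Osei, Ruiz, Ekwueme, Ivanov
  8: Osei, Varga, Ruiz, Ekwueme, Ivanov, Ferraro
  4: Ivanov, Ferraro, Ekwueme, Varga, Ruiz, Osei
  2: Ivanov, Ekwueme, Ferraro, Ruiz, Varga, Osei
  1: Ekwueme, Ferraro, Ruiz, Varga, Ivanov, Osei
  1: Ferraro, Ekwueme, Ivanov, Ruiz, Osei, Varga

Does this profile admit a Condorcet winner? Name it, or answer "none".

none

Head-to-head results (19 jurors):
Osei vs Ruiz: 11 to 8, Osei.
Osei vs Varga: 11 to 8, Osei.
Osei vs Ekwueme: Osei is ranked higher on 1+1+1+8 = 11 ballots, Ekwueme on 8. Osei wins 11–8.
Osei vs Ferraro: Osei is ranked higher on 1+8 = 9 ballots, Ferraro on 10. Ferraro wins 10–9.
Osei vs Ivanov: Osei preferred on 1+1+8 = 10 ballots; Osei wins 10–9.
Ruiz vs Varga: Ruiz preferred on 1+1+2+1+1 = 6 ballots; Varga wins 13–6.
Ruiz vs Ekwueme: 10 to 9, Ruiz.
Ruiz vs Ferraro: Ruiz preferred on 8 ballots; Ferraro wins 11–8.
Ruiz vs Ivanov: Ruiz preferred on 1+1+8+1 = 11 ballots; Ruiz wins 11–8.
Varga vs Ekwueme: Varga preferred on 1+1+8 = 10 ballots; Varga wins 10–9.
Varga vs Ferraro: 8 to 11, Ferraro.
Varga vs Ivanov: 1+1+8+1 = 11 for Varga, 8 for Ivanov — Varga by 11–8.
Ekwueme vs Ferraro: 11 to 8, Ekwueme.
Ekwueme vs Ivanov: Ekwueme preferred on 1+8+1+1 = 11 ballots; Ekwueme wins 11–8.
Ferraro vs Ivanov: 4 to 15, Ivanov.
Each nominee drops at least one matchup (Osei loses to Ferraro; Ruiz loses to Osei; Varga loses to Osei; Ekwueme loses to Osei; Ferraro loses to Ekwueme; Ivanov loses to Osei); the cycle Osei → Ekwueme → Ferraro → Osei rules out a Condorcet winner.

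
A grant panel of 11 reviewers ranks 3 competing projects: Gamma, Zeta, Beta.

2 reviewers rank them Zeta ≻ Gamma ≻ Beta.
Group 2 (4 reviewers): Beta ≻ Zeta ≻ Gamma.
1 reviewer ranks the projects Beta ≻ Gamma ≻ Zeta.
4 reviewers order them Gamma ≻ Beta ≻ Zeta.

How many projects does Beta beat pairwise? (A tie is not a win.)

Beta against each rival (11 reviewers):
Beta–Gamma: Gamma 6–5.
Beta–Zeta: Beta 9–2.
Beta beats Zeta; loses to Gamma — 1 pairwise win.

1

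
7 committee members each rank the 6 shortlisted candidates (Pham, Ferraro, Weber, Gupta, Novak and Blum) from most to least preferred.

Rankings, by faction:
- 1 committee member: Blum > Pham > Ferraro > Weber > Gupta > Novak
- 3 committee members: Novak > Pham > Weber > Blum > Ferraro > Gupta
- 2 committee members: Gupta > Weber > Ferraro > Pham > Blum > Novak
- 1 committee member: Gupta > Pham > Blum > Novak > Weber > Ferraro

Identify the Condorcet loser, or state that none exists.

Head-to-head results (7 committee members):
Pham vs Ferraro: Pham wins 5–2.
Pham vs Weber: 1+3+1 = 5 for Pham, 2 for Weber — Pham by 5–2.
Pham vs Gupta: Pham is ranked higher on 1+3 = 4 ballots, Gupta on 3. Pham wins 4–3.
Pham vs Novak: 4 to 3, Pham.
Pham vs Blum: Pham, 6–1.
Ferraro–Weber: Weber 6–1.
Ferraro vs Gupta: Ferraro wins 4–3.
Ferraro vs Novak: Ferraro is ranked higher on 1+2 = 3 ballots, Novak on 4. Novak wins 4–3.
Ferraro vs Blum: Blum wins 5–2.
Weber vs Gupta: 4 to 3, Weber.
Weber vs Novak: Weber preferred on 1+2 = 3 ballots; Novak wins 4–3.
Weber vs Blum: 5 to 2, Weber.
Gupta vs Novak: Gupta, 4–3.
Gupta vs Blum: Blum, 4–3.
Novak vs Blum: Blum wins 4–3.
Each candidate has at least one pairwise win (Pham beats Ferraro; Ferraro beats Gupta; Weber beats Ferraro; Gupta beats Novak; Novak beats Ferraro; Blum beats Ferraro) — no Condorcet loser.

none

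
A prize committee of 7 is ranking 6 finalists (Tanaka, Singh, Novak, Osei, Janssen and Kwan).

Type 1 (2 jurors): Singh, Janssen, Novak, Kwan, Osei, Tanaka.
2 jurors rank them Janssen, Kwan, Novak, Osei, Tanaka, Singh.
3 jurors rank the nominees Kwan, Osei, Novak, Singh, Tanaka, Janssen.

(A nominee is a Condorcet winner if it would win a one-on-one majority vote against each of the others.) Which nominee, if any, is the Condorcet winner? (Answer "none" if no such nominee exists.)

none

Head-to-head results (7 jurors):
Tanaka vs Singh: Singh, 5–2.
Tanaka–Novak: Novak 7–0.
Tanaka–Osei: Osei 7–0.
Tanaka vs Janssen: Janssen wins 4–3.
Tanaka vs Kwan: Kwan, 7–0.
Singh–Novak: Novak 5–2.
Singh vs Osei: Osei wins 5–2.
Singh vs Janssen: Singh, 5–2.
Singh vs Kwan: Kwan, 5–2.
Novak vs Osei: Novak, 4–3.
Novak–Janssen: Janssen 4–3.
Novak vs Kwan: Kwan wins 5–2.
Osei–Janssen: Janssen 4–3.
Osei vs Kwan: Kwan, 7–0.
Janssen vs Kwan: Janssen wins 4–3.
No nominee is unbeaten: Tanaka loses to Singh; Singh loses to Novak; Novak loses to Janssen; Osei loses to Novak; Janssen loses to Singh; Kwan loses to Janssen. In particular Singh beats Janssen beats Novak beats Singh is a majority cycle — no Condorcet winner exists.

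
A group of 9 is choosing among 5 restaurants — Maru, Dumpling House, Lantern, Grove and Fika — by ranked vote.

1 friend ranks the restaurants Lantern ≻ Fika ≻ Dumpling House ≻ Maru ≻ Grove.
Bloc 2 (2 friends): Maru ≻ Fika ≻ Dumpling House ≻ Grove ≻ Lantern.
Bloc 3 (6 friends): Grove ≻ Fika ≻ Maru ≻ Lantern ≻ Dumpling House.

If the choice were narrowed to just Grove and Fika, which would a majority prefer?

Ballots ranking Grove above Fika: 6.
Ballots ranking Fika above Grove: 9 − 6 = 3.
Grove wins the head-to-head 6–3.

Grove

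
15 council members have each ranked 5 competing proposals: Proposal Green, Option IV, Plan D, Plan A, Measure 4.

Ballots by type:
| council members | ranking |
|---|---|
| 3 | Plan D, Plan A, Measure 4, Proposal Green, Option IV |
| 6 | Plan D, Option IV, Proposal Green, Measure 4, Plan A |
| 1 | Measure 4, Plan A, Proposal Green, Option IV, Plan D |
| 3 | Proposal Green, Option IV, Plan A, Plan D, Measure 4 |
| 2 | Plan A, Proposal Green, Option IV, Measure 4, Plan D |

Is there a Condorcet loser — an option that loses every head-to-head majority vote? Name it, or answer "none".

Measure 4

Pairwise majorities:
Proposal Green vs Option IV: Proposal Green preferred on 3+1+3+2 = 9 ballots; Proposal Green wins 9–6.
Proposal Green vs Plan D: Proposal Green preferred on 1+3+2 = 6 ballots; Plan D wins 9–6.
Proposal Green vs Plan A: Proposal Green, 9–6.
Proposal Green vs Measure 4: 11 to 4, Proposal Green.
Option IV vs Plan D: Option IV preferred on 1+3+2 = 6 ballots; Plan D wins 9–6.
Option IV vs Plan A: Option IV preferred on 6+3 = 9 ballots; Option IV wins 9–6.
Option IV vs Measure 4: Option IV preferred on 6+3+2 = 11 ballots; Option IV wins 11–4.
Plan D–Plan A: Plan D 9–6.
Plan D vs Measure 4: Plan D wins 12–3.
Plan A vs Measure 4: Plan A preferred on 3+3+2 = 8 ballots; Plan A wins 8–7.
Only Measure 4 has no wins; Measure 4 is the Condorcet loser.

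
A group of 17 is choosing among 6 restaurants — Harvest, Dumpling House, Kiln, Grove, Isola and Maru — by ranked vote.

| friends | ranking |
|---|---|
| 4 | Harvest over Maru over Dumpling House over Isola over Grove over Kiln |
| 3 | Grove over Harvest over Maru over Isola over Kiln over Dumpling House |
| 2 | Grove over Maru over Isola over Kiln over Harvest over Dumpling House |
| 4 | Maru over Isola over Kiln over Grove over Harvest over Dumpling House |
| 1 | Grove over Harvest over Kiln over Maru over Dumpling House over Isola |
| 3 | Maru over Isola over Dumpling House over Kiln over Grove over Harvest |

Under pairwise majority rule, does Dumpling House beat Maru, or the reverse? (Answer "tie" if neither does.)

Maru

No ballot ranks Dumpling House above Maru: 0.
Ballots ranking Maru above Dumpling House: 17 − 0 = 17.
Maru wins the head-to-head 17–0.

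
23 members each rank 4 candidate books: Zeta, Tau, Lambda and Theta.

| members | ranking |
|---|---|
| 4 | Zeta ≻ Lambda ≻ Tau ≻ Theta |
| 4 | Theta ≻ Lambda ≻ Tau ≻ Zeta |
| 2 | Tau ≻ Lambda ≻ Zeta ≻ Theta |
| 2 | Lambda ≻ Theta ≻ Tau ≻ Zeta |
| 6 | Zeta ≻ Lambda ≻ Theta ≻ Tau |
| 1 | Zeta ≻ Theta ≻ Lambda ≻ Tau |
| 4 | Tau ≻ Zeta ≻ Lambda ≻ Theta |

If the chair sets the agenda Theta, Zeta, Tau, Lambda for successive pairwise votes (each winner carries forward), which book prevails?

Round 1: Theta vs Zeta — 6–17, Zeta advances.
Round 2: Zeta vs Tau — 11–12, Tau advances.
Round 3: Tau vs Lambda — 6–17, Lambda advances.
Lambda survives the agenda.

Lambda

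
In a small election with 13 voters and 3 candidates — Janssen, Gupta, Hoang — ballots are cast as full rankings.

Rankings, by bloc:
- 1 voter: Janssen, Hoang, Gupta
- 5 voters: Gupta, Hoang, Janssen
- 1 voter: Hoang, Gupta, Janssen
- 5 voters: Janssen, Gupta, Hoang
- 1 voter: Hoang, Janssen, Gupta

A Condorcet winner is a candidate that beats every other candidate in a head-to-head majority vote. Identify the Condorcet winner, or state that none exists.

Pairwise majorities:
Janssen vs Gupta: Janssen, 7–6.
Janssen vs Hoang: Hoang wins 7–6.
Gupta vs Hoang: Gupta, 10–3.
Each candidate drops at least one matchup (Janssen loses to Hoang; Gupta loses to Janssen; Hoang loses to Gupta); the cycle Janssen > Gupta > Hoang > Janssen rules out a Condorcet winner.

none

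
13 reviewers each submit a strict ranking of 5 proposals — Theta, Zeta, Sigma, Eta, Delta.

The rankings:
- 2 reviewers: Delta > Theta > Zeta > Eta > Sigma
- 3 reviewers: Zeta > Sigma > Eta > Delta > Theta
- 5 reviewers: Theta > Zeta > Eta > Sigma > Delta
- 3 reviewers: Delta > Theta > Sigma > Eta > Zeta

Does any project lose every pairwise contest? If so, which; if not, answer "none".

none

Pairwise majorities:
Theta vs Zeta: Theta preferred on 2+5+3 = 10 ballots; Theta wins 10–3.
Theta vs Sigma: Theta wins 10–3.
Theta vs Eta: 10 to 3, Theta.
Theta vs Delta: Theta preferred on 5 ballots; Delta wins 8–5.
Zeta vs Sigma: Zeta wins 10–3.
Zeta vs Eta: 2+3+5 = 10 for Zeta, 3 for Eta — Zeta by 10–3.
Zeta vs Delta: Zeta, 8–5.
Sigma–Eta: Eta 7–6.
Sigma vs Delta: 8 to 5, Sigma.
Eta–Delta: Eta 8–5.
Every project wins at least one matchup (Theta beats Zeta; Zeta beats Sigma; Sigma beats Delta; Eta beats Sigma; Delta beats Theta), so there is no Condorcet loser.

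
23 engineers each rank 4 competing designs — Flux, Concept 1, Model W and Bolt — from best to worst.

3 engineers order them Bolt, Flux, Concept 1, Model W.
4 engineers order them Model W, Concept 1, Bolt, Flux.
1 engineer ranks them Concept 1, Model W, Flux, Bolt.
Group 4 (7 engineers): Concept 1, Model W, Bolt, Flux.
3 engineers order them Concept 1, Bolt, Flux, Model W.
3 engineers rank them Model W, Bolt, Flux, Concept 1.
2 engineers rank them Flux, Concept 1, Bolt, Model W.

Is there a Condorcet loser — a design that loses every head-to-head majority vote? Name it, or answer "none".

Flux

Head-to-head results (23 engineers):
Flux vs Concept 1: Flux is ranked higher on 3+3+2 = 8 ballots, Concept 1 on 15. Concept 1 wins 15–8.
Flux vs Model W: 8 to 15, Model W.
Flux vs Bolt: Flux is ranked higher on 1+2 = 3 ballots, Bolt on 20. Bolt wins 20–3.
Concept 1 vs Model W: Concept 1 wins 16–7.
Concept 1 vs Bolt: 17 to 6, Concept 1.
Model W–Bolt: Model W 15–8.
Flux is beaten in every head-to-head and is the Condorcet loser.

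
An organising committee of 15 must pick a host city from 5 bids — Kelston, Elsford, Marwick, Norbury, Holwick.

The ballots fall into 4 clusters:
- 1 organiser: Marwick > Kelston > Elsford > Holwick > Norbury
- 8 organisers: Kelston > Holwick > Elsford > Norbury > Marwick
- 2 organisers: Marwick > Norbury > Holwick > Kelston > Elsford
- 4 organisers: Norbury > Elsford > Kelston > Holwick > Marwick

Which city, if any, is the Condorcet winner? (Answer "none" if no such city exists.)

Head-to-head results (15 organisers):
Kelston vs Elsford: Kelston wins 11–4.
Kelston–Marwick: Kelston 12–3.
Kelston–Norbury: Kelston 9–6.
Kelston vs Holwick: Kelston, 13–2.
Elsford vs Marwick: Elsford wins 12–3.
Elsford vs Norbury: Elsford, 9–6.
Elsford–Holwick: Holwick 10–5.
Marwick–Norbury: Norbury 12–3.
Marwick vs Holwick: Holwick, 12–3.
Norbury–Holwick: Holwick 9–6.
Kelston defeats every rival head-to-head and is the Condorcet winner.

Kelston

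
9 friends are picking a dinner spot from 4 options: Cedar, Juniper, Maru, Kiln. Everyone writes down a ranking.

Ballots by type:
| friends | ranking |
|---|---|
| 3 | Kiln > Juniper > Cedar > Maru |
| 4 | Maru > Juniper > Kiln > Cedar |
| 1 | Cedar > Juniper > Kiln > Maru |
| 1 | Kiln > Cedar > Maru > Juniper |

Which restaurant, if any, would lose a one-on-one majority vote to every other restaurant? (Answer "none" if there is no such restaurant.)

Head-to-head results (9 friends):
Cedar vs Juniper: Cedar is ranked higher on 1+1 = 2 ballots, Juniper on 7. Juniper wins 7–2.
Cedar vs Maru: 3+1+1 = 5 for Cedar, 4 for Maru — Cedar by 5–4.
Cedar vs Kiln: Kiln, 8–1.
Juniper vs Maru: 3+1 = 4 for Juniper, 5 for Maru — Maru by 5–4.
Juniper vs Kiln: Juniper wins 5–4.
Maru vs Kiln: Kiln wins 5–4.
Each restaurant has at least one pairwise win (Cedar beats Maru; Juniper beats Cedar; Maru beats Juniper; Kiln beats Cedar) — no Condorcet loser.

none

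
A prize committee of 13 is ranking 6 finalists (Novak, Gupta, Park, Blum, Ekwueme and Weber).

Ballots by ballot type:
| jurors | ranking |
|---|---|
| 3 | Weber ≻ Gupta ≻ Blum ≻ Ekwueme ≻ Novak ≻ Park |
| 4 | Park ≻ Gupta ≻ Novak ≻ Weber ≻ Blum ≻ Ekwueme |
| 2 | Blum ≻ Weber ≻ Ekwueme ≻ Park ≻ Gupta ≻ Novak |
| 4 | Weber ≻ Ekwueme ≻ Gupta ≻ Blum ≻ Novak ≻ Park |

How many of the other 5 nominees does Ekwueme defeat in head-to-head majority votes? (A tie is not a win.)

2

Ekwueme against each rival (13 jurors):
Ekwueme vs Novak: Ekwueme preferred on 3+2+4 = 9 ballots; Ekwueme wins 9–4.
Ekwueme–Gupta: Gupta 7–6.
Ekwueme vs Park: 9 to 4, Ekwueme.
Ekwueme vs Blum: Ekwueme preferred on 4 ballots; Blum wins 9–4.
Ekwueme vs Weber: Weber, 13–0.
Ekwueme beats Novak, Park; loses to Gupta, Blum, Weber — 2 pairwise wins.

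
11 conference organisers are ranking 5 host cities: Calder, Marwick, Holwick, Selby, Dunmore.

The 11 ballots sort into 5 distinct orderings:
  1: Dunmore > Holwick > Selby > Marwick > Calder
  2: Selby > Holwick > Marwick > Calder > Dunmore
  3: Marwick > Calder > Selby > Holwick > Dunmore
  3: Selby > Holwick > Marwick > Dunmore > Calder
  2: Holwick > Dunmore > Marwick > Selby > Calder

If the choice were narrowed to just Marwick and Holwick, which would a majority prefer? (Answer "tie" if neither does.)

Ballots ranking Marwick above Holwick: 3.
Ballots ranking Holwick above Marwick: 11 − 3 = 8.
Holwick wins the head-to-head 8–3.

Holwick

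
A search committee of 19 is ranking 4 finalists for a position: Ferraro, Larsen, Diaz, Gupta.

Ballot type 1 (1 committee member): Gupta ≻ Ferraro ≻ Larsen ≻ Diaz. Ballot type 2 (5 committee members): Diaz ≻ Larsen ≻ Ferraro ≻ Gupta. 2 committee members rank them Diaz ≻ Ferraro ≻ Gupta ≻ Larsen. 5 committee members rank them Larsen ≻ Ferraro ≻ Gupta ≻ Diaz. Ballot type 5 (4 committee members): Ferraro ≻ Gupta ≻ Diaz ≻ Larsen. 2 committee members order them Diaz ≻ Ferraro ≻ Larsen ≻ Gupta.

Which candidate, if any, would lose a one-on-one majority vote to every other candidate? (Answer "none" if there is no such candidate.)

Head-to-head results (19 committee members):
Ferraro–Larsen: Larsen 10–9.
Ferraro vs Diaz: Ferraro, 10–9.
Ferraro vs Gupta: 5+2+5+4+2 = 18 for Ferraro, 1 for Gupta — Ferraro by 18–1.
Larsen vs Diaz: Larsen preferred on 1+5 = 6 ballots; Diaz wins 13–6.
Larsen vs Gupta: 5+5+2 = 12 for Larsen, 7 for Gupta — Larsen by 12–7.
Diaz–Gupta: Gupta 10–9.
Each candidate has at least one pairwise win (Ferraro beats Diaz; Larsen beats Ferraro; Diaz beats Larsen; Gupta beats Diaz) — no Condorcet loser.

none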